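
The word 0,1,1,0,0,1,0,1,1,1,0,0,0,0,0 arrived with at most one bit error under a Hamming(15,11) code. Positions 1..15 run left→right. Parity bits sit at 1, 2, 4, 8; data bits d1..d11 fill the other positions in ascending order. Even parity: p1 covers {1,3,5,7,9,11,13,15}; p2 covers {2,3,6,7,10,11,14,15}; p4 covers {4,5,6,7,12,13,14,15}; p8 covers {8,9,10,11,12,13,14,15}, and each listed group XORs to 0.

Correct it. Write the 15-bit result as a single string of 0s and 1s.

s1 (pos 1,3,5,7,9,11,13,15): 0⊕1⊕0⊕0⊕1⊕0⊕0⊕0 = 0
s2 (pos 2,3,6,7,10,11,14,15): 1⊕1⊕1⊕0⊕1⊕0⊕0⊕0 = 0
s4 (pos 4,5,6,7,12,13,14,15): 0⊕0⊕1⊕0⊕0⊕0⊕0⊕0 = 1
s8 (pos 8,9,10,11,12,13,14,15): 1⊕1⊕1⊕0⊕0⊕0⊕0⊕0 = 1
Syndrome s8…s1 = 1100 → error at position 12.
Flip position 12: 011001011100000 → 011001011101000

011001011101000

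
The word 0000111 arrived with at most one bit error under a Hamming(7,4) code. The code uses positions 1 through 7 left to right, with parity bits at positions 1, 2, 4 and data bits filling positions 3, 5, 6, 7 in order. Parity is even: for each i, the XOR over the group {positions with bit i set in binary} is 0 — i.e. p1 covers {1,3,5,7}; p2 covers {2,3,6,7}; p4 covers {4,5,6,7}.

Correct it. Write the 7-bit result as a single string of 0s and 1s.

s1 (pos 1,3,5,7): 0⊕0⊕1⊕1 = 0
s2 (pos 2,3,6,7): 0⊕0⊕1⊕1 = 0
s4 (pos 4,5,6,7): 0⊕1⊕1⊕1 = 1
Syndrome s4…s1 = 100 → error at position 4.
Flip position 4: 0000111 → 0001111

0001111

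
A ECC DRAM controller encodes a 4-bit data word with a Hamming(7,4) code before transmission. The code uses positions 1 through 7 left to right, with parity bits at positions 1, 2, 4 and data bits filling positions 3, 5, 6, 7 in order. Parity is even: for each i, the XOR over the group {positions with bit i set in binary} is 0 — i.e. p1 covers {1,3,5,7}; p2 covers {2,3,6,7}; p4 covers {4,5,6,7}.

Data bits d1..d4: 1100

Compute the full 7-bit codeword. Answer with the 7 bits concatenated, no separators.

0111100

Place data at non-parity positions: p1 p2 1 p4 1 0 0
p1 (pos 1,3,5,7): XOR of data positions = 1⊕1⊕0 = 0
p2 (pos 2,3,6,7): XOR of data positions = 1⊕0⊕0 = 1
p4 (pos 4,5,6,7): XOR of data positions = 1⊕0⊕0 = 1
Codeword: 0111100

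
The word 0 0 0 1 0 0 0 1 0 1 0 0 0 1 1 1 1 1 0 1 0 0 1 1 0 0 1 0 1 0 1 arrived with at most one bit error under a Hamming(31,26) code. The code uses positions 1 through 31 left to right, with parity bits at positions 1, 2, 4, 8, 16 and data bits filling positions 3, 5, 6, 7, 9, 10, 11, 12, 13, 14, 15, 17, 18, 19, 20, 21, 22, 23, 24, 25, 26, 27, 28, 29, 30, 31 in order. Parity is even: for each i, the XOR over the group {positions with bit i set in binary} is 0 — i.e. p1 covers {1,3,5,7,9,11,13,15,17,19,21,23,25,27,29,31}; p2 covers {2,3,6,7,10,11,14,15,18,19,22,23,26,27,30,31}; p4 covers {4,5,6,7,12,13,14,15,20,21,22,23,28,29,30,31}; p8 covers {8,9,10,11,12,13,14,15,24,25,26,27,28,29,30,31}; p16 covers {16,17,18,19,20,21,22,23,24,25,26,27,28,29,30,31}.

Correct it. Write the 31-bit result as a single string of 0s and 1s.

s1 (pos 1,3,5,7,9,11,13,15,17,19,21,23,25,27,29,31): 0⊕0⊕0⊕0⊕0⊕0⊕0⊕1⊕1⊕0⊕0⊕1⊕0⊕1⊕1⊕1 = 0
s2 (pos 2,3,6,7,10,11,14,15,18,19,22,23,26,27,30,31): 0⊕0⊕0⊕0⊕1⊕0⊕1⊕1⊕1⊕0⊕0⊕1⊕0⊕1⊕0⊕1 = 1
s4 (pos 4,5,6,7,12,13,14,15,20,21,22,23,28,29,30,31): 1⊕0⊕0⊕0⊕0⊕0⊕1⊕1⊕1⊕0⊕0⊕1⊕0⊕1⊕0⊕1 = 1
s8 (pos 8,9,10,11,12,13,14,15,24,25,26,27,28,29,30,31): 1⊕0⊕1⊕0⊕0⊕0⊕1⊕1⊕1⊕0⊕0⊕1⊕0⊕1⊕0⊕1 = 0
s16 (pos 16,17,18,19,20,21,22,23,24,25,26,27,28,29,30,31): 1⊕1⊕1⊕0⊕1⊕0⊕0⊕1⊕1⊕0⊕0⊕1⊕0⊕1⊕0⊕1 = 1
Syndrome s16…s1 = 10110 → error at position 22.
Flip position 22: 0001000101000111110100110010101 → 0001000101000111110101110010101

0001000101000111110101110010101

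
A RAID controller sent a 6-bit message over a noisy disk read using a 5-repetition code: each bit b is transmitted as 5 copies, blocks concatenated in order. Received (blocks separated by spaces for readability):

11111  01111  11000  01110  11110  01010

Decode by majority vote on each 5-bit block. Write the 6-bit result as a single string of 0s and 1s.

Block 1 (11111): 5 ones → 1
Block 2 (01111): 4 ones → 1
Block 3 (11000): 2 ones → 0
Block 4 (01110): 3 ones → 1
Block 5 (11110): 4 ones → 1
Block 6 (01010): 2 ones → 0

110110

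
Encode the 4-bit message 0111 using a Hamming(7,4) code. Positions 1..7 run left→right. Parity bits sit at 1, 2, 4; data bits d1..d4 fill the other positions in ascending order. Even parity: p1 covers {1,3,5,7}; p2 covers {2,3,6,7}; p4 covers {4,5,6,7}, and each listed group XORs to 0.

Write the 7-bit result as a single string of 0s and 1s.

Place data at non-parity positions: p1 p2 0 p4 1 1 1
p1 (pos 1,3,5,7): XOR of data positions = 0⊕1⊕1 = 0
p2 (pos 2,3,6,7): XOR of data positions = 0⊕1⊕1 = 0
p4 (pos 4,5,6,7): XOR of data positions = 1⊕1⊕1 = 1
Codeword: 0001111

0001111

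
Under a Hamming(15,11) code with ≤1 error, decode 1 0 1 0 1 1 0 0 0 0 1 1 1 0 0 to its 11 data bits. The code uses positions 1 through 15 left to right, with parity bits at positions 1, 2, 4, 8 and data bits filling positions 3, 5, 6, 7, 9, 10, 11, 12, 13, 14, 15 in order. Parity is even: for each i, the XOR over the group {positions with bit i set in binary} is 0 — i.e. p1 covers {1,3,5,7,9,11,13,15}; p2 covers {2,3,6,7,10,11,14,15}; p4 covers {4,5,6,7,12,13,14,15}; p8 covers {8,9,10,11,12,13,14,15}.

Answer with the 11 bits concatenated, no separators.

s1 (pos 1,3,5,7,9,11,13,15): 1⊕1⊕1⊕0⊕0⊕1⊕1⊕0 = 1
s2 (pos 2,3,6,7,10,11,14,15): 0⊕1⊕1⊕0⊕0⊕1⊕0⊕0 = 1
s4 (pos 4,5,6,7,12,13,14,15): 0⊕1⊕1⊕0⊕1⊕1⊕0⊕0 = 0
s8 (pos 8,9,10,11,12,13,14,15): 0⊕0⊕0⊕1⊕1⊕1⊕0⊕0 = 1
Syndrome s8…s1 = 1011 → error at position 11.
Flip position 11: 101011000011100 → 101011000001100
Read data bits from positions 3,5,6,7,9,10,11,12,13,14,15: 11100001100

11100001100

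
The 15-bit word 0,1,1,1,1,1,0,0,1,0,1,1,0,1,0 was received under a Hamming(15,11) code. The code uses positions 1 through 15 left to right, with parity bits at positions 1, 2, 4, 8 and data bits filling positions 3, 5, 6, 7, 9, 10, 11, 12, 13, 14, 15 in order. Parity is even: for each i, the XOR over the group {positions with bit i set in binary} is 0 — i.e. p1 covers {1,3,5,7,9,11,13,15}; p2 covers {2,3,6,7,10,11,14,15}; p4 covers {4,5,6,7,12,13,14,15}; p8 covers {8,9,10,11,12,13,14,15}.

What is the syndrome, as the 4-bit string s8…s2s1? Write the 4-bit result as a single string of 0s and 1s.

s1 (pos 1,3,5,7,9,11,13,15): 0⊕1⊕1⊕0⊕1⊕1⊕0⊕0 = 0
s2 (pos 2,3,6,7,10,11,14,15): 1⊕1⊕1⊕0⊕0⊕1⊕1⊕0 = 1
s4 (pos 4,5,6,7,12,13,14,15): 1⊕1⊕1⊕0⊕1⊕0⊕1⊕0 = 1
s8 (pos 8,9,10,11,12,13,14,15): 0⊕1⊕0⊕1⊕1⊕0⊕1⊕0 = 0
Syndrome s8…s1 = 0110 → error at position 6.

0110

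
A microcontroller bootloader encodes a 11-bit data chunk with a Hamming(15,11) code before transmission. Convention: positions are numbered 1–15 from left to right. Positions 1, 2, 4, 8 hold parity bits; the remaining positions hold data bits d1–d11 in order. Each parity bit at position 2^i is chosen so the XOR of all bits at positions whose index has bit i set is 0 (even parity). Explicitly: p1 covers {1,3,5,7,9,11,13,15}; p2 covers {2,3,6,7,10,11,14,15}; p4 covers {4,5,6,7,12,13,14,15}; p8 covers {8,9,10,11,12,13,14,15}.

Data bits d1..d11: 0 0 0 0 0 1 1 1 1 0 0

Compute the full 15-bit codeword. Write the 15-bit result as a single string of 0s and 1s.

Place data at non-parity positions: p1 p2 0 p4 0 0 0 p8 0 1 1 1 1 0 0
p1 (pos 1,3,5,7,9,11,13,15): XOR of data positions = 0⊕0⊕0⊕0⊕1⊕1⊕0 = 0
p2 (pos 2,3,6,7,10,11,14,15): XOR of data positions = 0⊕0⊕0⊕1⊕1⊕0⊕0 = 0
p4 (pos 4,5,6,7,12,13,14,15): XOR of data positions = 0⊕0⊕0⊕1⊕1⊕0⊕0 = 0
p8 (pos 8,9,10,11,12,13,14,15): XOR of data positions = 0⊕1⊕1⊕1⊕1⊕0⊕0 = 0
Codeword: 000000000111100

000000000111100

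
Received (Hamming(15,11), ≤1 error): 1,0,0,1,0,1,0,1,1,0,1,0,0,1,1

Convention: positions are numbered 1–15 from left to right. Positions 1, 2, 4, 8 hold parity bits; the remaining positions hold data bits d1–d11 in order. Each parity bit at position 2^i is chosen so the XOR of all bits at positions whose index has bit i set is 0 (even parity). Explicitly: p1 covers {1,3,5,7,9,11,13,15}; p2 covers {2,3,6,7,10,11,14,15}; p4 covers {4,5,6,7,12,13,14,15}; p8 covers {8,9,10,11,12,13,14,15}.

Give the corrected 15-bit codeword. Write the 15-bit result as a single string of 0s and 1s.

s1 (pos 1,3,5,7,9,11,13,15): 1⊕0⊕0⊕0⊕1⊕1⊕0⊕1 = 0
s2 (pos 2,3,6,7,10,11,14,15): 0⊕0⊕1⊕0⊕0⊕1⊕1⊕1 = 0
s4 (pos 4,5,6,7,12,13,14,15): 1⊕0⊕1⊕0⊕0⊕0⊕1⊕1 = 0
s8 (pos 8,9,10,11,12,13,14,15): 1⊕1⊕0⊕1⊕0⊕0⊕1⊕1 = 1
Syndrome s8…s1 = 1000 → error at position 8.
Flip position 8: 100101011010011 → 100101001010011

100101001010011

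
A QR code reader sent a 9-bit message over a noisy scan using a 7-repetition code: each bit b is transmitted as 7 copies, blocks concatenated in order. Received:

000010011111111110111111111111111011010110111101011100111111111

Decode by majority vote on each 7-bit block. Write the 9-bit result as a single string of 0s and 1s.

Block 1 (0000100): 1 one → 0
Block 2 (1111111): 7 ones → 1
Block 3 (1110111): 6 ones → 1
Block 4 (1111111): 7 ones → 1
Block 5 (1111101): 6 ones → 1
Block 6 (1010110): 4 ones → 1
Block 7 (1111010): 5 ones → 1
Block 8 (1110011): 5 ones → 1
Block 9 (1111111): 7 ones → 1

011111111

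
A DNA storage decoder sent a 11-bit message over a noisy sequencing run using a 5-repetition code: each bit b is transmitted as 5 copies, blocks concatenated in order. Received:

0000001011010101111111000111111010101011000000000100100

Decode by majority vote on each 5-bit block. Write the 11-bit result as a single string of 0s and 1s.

01010111000

Block 1 (00000): 0 ones → 0
Block 2 (01011): 3 ones → 1
Block 3 (01010): 2 ones → 0
Block 4 (11111): 5 ones → 1
Block 5 (11000): 2 ones → 0
Block 6 (11111): 5 ones → 1
Block 7 (10101): 3 ones → 1
Block 8 (01011): 3 ones → 1
Block 9 (00000): 0 ones → 0
Block 10 (00001): 1 one → 0
Block 11 (00100): 1 one → 0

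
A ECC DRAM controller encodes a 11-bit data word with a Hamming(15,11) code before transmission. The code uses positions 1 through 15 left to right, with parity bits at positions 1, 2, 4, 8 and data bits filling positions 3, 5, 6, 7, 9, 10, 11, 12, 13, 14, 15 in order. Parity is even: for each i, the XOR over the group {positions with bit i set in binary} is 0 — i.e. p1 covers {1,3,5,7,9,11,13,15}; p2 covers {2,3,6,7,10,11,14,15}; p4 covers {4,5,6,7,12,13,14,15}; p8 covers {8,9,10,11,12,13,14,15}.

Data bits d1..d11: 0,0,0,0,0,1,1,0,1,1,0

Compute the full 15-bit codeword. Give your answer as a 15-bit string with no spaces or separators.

Place data at non-parity positions: p1 p2 0 p4 0 0 0 p8 0 1 1 0 1 1 0
p1 (pos 1,3,5,7,9,11,13,15): XOR of data positions = 0⊕0⊕0⊕0⊕1⊕1⊕0 = 0
p2 (pos 2,3,6,7,10,11,14,15): XOR of data positions = 0⊕0⊕0⊕1⊕1⊕1⊕0 = 1
p4 (pos 4,5,6,7,12,13,14,15): XOR of data positions = 0⊕0⊕0⊕0⊕1⊕1⊕0 = 0
p8 (pos 8,9,10,11,12,13,14,15): XOR of data positions = 0⊕1⊕1⊕0⊕1⊕1⊕0 = 0
Codeword: 010000000110110

010000000110110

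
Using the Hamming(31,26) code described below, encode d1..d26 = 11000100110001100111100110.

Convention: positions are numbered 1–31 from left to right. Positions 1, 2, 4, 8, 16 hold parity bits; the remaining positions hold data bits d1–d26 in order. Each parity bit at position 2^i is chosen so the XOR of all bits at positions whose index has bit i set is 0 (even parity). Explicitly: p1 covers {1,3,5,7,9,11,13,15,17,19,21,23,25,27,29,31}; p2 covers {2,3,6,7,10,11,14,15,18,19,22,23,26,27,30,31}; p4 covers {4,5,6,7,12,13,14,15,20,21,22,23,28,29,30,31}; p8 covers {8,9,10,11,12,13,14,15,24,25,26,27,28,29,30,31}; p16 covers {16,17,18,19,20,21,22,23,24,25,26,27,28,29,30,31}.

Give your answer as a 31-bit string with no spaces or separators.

Place data at non-parity positions: p1 p2 1 p4 1 0 0 p8 0 1 0 0 1 1 0 p16 0 0 1 1 0 0 1 1 1 1 0 0 1 1 0
p1 (pos 1,3,5,7,9,11,13,15,17,19,21,23,25,27,29,31): XOR of data positions = 1⊕1⊕0⊕0⊕0⊕1⊕0⊕0⊕1⊕0⊕1⊕1⊕0⊕1⊕0 = 1
p2 (pos 2,3,6,7,10,11,14,15,18,19,22,23,26,27,30,31): XOR of data positions = 1⊕0⊕0⊕1⊕0⊕1⊕0⊕0⊕1⊕0⊕1⊕1⊕0⊕1⊕0 = 1
p4 (pos 4,5,6,7,12,13,14,15,20,21,22,23,28,29,30,31): XOR of data positions = 1⊕0⊕0⊕0⊕1⊕1⊕0⊕1⊕0⊕0⊕1⊕0⊕1⊕1⊕0 = 1
p8 (pos 8,9,10,11,12,13,14,15,24,25,26,27,28,29,30,31): XOR of data positions = 0⊕1⊕0⊕0⊕1⊕1⊕0⊕1⊕1⊕1⊕0⊕0⊕1⊕1⊕0 = 0
p16 (pos 16,17,18,19,20,21,22,23,24,25,26,27,28,29,30,31): XOR of data positions = 0⊕0⊕1⊕1⊕0⊕0⊕1⊕1⊕1⊕1⊕0⊕0⊕1⊕1⊕0 = 0
Codeword: 1111100001001100001100111100110

1111100001001100001100111100110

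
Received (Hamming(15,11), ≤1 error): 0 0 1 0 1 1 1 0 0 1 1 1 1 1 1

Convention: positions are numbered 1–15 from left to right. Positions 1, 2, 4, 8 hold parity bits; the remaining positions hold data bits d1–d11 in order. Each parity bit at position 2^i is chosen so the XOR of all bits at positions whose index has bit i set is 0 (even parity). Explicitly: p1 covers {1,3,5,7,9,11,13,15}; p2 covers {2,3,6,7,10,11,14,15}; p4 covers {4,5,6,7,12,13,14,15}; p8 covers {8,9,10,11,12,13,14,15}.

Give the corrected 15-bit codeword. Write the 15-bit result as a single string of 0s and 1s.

001010100111111

s1 (pos 1,3,5,7,9,11,13,15): 0⊕1⊕1⊕1⊕0⊕1⊕1⊕1 = 0
s2 (pos 2,3,6,7,10,11,14,15): 0⊕1⊕1⊕1⊕1⊕1⊕1⊕1 = 1
s4 (pos 4,5,6,7,12,13,14,15): 0⊕1⊕1⊕1⊕1⊕1⊕1⊕1 = 1
s8 (pos 8,9,10,11,12,13,14,15): 0⊕0⊕1⊕1⊕1⊕1⊕1⊕1 = 0
Syndrome s8…s1 = 0110 → error at position 6.
Flip position 6: 001011100111111 → 001010100111111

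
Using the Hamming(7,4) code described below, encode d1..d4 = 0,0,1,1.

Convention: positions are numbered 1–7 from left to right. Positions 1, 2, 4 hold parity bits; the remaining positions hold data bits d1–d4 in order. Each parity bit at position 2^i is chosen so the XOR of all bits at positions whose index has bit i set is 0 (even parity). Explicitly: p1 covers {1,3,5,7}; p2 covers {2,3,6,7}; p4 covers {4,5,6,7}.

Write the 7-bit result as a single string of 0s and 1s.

Place data at non-parity positions: p1 p2 0 p4 0 1 1
p1 (pos 1,3,5,7): XOR of data positions = 0⊕0⊕1 = 1
p2 (pos 2,3,6,7): XOR of data positions = 0⊕1⊕1 = 0
p4 (pos 4,5,6,7): XOR of data positions = 0⊕1⊕1 = 0
Codeword: 1000011

1000011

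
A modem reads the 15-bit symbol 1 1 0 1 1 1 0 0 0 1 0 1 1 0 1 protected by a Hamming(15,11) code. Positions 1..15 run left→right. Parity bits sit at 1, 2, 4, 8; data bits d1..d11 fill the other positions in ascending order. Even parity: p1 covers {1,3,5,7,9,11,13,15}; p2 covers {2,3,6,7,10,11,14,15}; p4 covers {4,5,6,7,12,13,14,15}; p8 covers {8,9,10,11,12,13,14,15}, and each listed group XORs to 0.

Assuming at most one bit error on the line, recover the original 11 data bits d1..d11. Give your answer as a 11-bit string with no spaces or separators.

01100101101

s1 (pos 1,3,5,7,9,11,13,15): 1⊕0⊕1⊕0⊕0⊕0⊕1⊕1 = 0
s2 (pos 2,3,6,7,10,11,14,15): 1⊕0⊕1⊕0⊕1⊕0⊕0⊕1 = 0
s4 (pos 4,5,6,7,12,13,14,15): 1⊕1⊕1⊕0⊕1⊕1⊕0⊕1 = 0
s8 (pos 8,9,10,11,12,13,14,15): 0⊕0⊕1⊕0⊕1⊕1⊕0⊕1 = 0
Syndrome s8…s1 = 0000 → no error.
Read data bits from positions 3,5,6,7,9,10,11,12,13,14,15: 01100101101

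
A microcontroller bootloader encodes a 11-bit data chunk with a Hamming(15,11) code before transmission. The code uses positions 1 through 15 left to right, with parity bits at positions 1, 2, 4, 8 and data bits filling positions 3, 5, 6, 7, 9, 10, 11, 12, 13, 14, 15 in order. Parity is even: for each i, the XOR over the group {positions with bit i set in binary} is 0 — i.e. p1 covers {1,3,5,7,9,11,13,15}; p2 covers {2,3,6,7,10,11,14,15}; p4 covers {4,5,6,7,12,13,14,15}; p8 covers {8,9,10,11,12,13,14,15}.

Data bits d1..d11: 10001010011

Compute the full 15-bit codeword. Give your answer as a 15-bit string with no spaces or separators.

001000001010011

Place data at non-parity positions: p1 p2 1 p4 0 0 0 p8 1 0 1 0 0 1 1
p1 (pos 1,3,5,7,9,11,13,15): XOR of data positions = 1⊕0⊕0⊕1⊕1⊕0⊕1 = 0
p2 (pos 2,3,6,7,10,11,14,15): XOR of data positions = 1⊕0⊕0⊕0⊕1⊕1⊕1 = 0
p4 (pos 4,5,6,7,12,13,14,15): XOR of data positions = 0⊕0⊕0⊕0⊕0⊕1⊕1 = 0
p8 (pos 8,9,10,11,12,13,14,15): XOR of data positions = 1⊕0⊕1⊕0⊕0⊕1⊕1 = 0
Codeword: 001000001010011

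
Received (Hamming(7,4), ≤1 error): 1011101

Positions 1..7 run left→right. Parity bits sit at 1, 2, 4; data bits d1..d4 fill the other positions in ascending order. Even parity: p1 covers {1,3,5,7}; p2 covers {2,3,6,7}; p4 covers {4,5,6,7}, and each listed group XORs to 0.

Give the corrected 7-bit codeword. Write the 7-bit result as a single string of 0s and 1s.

s1 (pos 1,3,5,7): 1⊕1⊕1⊕1 = 0
s2 (pos 2,3,6,7): 0⊕1⊕0⊕1 = 0
s4 (pos 4,5,6,7): 1⊕1⊕0⊕1 = 1
Syndrome s4…s1 = 100 → error at position 4.
Flip position 4: 1011101 → 1010101

1010101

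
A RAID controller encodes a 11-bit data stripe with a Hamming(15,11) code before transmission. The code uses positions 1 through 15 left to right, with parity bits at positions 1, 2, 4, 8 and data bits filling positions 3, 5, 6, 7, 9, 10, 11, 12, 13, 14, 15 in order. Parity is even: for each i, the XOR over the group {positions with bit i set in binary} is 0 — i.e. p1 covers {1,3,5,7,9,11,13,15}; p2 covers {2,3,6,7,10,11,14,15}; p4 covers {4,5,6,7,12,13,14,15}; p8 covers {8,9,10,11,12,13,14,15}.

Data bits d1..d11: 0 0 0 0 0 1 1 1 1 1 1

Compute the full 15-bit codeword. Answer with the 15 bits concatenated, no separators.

100000000111111

Place data at non-parity positions: p1 p2 0 p4 0 0 0 p8 0 1 1 1 1 1 1
p1 (pos 1,3,5,7,9,11,13,15): XOR of data positions = 0⊕0⊕0⊕0⊕1⊕1⊕1 = 1
p2 (pos 2,3,6,7,10,11,14,15): XOR of data positions = 0⊕0⊕0⊕1⊕1⊕1⊕1 = 0
p4 (pos 4,5,6,7,12,13,14,15): XOR of data positions = 0⊕0⊕0⊕1⊕1⊕1⊕1 = 0
p8 (pos 8,9,10,11,12,13,14,15): XOR of data positions = 0⊕1⊕1⊕1⊕1⊕1⊕1 = 0
Codeword: 100000000111111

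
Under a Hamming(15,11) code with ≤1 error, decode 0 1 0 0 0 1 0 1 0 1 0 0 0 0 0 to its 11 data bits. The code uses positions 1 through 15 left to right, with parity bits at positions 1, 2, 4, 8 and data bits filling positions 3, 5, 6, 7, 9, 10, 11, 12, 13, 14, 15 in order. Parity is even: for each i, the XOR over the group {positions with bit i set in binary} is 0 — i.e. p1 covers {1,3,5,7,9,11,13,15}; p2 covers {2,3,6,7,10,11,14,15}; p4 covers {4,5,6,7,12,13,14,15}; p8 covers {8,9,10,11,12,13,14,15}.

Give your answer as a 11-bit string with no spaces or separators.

s1 (pos 1,3,5,7,9,11,13,15): 0⊕0⊕0⊕0⊕0⊕0⊕0⊕0 = 0
s2 (pos 2,3,6,7,10,11,14,15): 1⊕0⊕1⊕0⊕1⊕0⊕0⊕0 = 1
s4 (pos 4,5,6,7,12,13,14,15): 0⊕0⊕1⊕0⊕0⊕0⊕0⊕0 = 1
s8 (pos 8,9,10,11,12,13,14,15): 1⊕0⊕1⊕0⊕0⊕0⊕0⊕0 = 0
Syndrome s8…s1 = 0110 → error at position 6.
Flip position 6: 010001010100000 → 010000010100000
Read data bits from positions 3,5,6,7,9,10,11,12,13,14,15: 00000100000

00000100000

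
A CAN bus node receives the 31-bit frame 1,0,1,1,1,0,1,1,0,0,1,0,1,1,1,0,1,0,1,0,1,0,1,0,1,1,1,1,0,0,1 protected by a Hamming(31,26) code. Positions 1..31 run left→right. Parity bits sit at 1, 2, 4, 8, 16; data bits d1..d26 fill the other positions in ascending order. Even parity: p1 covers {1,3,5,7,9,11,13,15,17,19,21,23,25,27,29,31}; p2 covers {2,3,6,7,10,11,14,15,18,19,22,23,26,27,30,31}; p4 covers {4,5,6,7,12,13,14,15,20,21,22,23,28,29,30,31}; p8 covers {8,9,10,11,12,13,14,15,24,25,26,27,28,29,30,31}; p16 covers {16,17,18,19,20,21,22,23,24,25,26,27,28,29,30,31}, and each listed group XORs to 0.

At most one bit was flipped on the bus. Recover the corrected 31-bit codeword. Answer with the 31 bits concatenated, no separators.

1011101100101111101010101111001

s1 (pos 1,3,5,7,9,11,13,15,17,19,21,23,25,27,29,31): 1⊕1⊕1⊕1⊕0⊕1⊕1⊕1⊕1⊕1⊕1⊕1⊕1⊕1⊕0⊕1 = 0
s2 (pos 2,3,6,7,10,11,14,15,18,19,22,23,26,27,30,31): 0⊕1⊕0⊕1⊕0⊕1⊕1⊕1⊕0⊕1⊕0⊕1⊕1⊕1⊕0⊕1 = 0
s4 (pos 4,5,6,7,12,13,14,15,20,21,22,23,28,29,30,31): 1⊕1⊕0⊕1⊕0⊕1⊕1⊕1⊕0⊕1⊕0⊕1⊕1⊕0⊕0⊕1 = 0
s8 (pos 8,9,10,11,12,13,14,15,24,25,26,27,28,29,30,31): 1⊕0⊕0⊕1⊕0⊕1⊕1⊕1⊕0⊕1⊕1⊕1⊕1⊕0⊕0⊕1 = 0
s16 (pos 16,17,18,19,20,21,22,23,24,25,26,27,28,29,30,31): 0⊕1⊕0⊕1⊕0⊕1⊕0⊕1⊕0⊕1⊕1⊕1⊕1⊕0⊕0⊕1 = 1
Syndrome s16…s1 = 10000 → error at position 16.
Flip position 16: 1011101100101110101010101111001 → 1011101100101111101010101111001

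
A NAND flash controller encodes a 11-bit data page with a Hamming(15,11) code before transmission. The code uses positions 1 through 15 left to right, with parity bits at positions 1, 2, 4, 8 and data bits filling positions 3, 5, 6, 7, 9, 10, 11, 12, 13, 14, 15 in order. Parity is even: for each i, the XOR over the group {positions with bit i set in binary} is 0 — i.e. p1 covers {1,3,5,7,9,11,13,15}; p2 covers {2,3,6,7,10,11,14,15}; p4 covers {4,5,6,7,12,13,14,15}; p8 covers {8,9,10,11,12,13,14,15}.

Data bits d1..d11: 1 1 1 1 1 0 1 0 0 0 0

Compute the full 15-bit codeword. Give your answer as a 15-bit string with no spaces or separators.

101111101010000

Place data at non-parity positions: p1 p2 1 p4 1 1 1 p8 1 0 1 0 0 0 0
p1 (pos 1,3,5,7,9,11,13,15): XOR of data positions = 1⊕1⊕1⊕1⊕1⊕0⊕0 = 1
p2 (pos 2,3,6,7,10,11,14,15): XOR of data positions = 1⊕1⊕1⊕0⊕1⊕0⊕0 = 0
p4 (pos 4,5,6,7,12,13,14,15): XOR of data positions = 1⊕1⊕1⊕0⊕0⊕0⊕0 = 1
p8 (pos 8,9,10,11,12,13,14,15): XOR of data positions = 1⊕0⊕1⊕0⊕0⊕0⊕0 = 0
Codeword: 101111101010000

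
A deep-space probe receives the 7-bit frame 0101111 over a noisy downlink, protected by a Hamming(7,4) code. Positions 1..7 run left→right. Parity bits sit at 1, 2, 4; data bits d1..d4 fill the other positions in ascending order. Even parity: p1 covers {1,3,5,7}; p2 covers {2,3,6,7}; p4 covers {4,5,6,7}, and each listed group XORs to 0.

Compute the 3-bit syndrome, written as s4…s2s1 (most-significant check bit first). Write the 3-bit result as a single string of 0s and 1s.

s1 (pos 1,3,5,7): 0⊕0⊕1⊕1 = 0
s2 (pos 2,3,6,7): 1⊕0⊕1⊕1 = 1
s4 (pos 4,5,6,7): 1⊕1⊕1⊕1 = 0
Syndrome s4…s1 = 010 → error at position 2.

010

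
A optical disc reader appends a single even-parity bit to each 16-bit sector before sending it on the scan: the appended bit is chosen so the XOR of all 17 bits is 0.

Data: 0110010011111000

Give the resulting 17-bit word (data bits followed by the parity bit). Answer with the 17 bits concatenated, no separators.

01100100111110000

XOR of the 16 data bits: 0⊕1⊕1⊕0⊕0⊕1⊕0⊕0⊕1⊕1⊕1⊕1⊕1⊕0⊕0⊕0 = 0
Parity bit = 0 (so all 17 bits XOR to 0).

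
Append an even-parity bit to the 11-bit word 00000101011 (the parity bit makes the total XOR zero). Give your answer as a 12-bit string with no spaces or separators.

000001010110

XOR of the 11 data bits: 0⊕0⊕0⊕0⊕0⊕1⊕0⊕1⊕0⊕1⊕1 = 0
Parity bit = 0 (so all 12 bits XOR to 0).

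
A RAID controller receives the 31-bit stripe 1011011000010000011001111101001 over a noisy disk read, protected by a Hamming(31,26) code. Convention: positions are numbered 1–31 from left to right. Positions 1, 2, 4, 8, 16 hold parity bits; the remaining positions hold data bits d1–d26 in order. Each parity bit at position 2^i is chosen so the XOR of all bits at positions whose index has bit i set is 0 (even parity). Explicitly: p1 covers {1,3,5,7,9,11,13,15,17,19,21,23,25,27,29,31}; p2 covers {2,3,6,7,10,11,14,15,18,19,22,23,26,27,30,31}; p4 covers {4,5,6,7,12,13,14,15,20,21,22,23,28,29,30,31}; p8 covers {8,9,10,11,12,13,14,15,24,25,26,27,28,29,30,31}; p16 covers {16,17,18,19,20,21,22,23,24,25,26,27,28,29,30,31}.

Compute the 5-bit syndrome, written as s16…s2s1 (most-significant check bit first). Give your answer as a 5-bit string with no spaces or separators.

10011

s1 (pos 1,3,5,7,9,11,13,15,17,19,21,23,25,27,29,31): 1⊕1⊕0⊕1⊕0⊕0⊕0⊕0⊕0⊕1⊕0⊕1⊕1⊕0⊕0⊕1 = 1
s2 (pos 2,3,6,7,10,11,14,15,18,19,22,23,26,27,30,31): 0⊕1⊕1⊕1⊕0⊕0⊕0⊕0⊕1⊕1⊕1⊕1⊕1⊕0⊕0⊕1 = 1
s4 (pos 4,5,6,7,12,13,14,15,20,21,22,23,28,29,30,31): 1⊕0⊕1⊕1⊕1⊕0⊕0⊕0⊕0⊕0⊕1⊕1⊕1⊕0⊕0⊕1 = 0
s8 (pos 8,9,10,11,12,13,14,15,24,25,26,27,28,29,30,31): 0⊕0⊕0⊕0⊕1⊕0⊕0⊕0⊕1⊕1⊕1⊕0⊕1⊕0⊕0⊕1 = 0
s16 (pos 16,17,18,19,20,21,22,23,24,25,26,27,28,29,30,31): 0⊕0⊕1⊕1⊕0⊕0⊕1⊕1⊕1⊕1⊕1⊕0⊕1⊕0⊕0⊕1 = 1
Syndrome s16…s1 = 10011 → error at position 19.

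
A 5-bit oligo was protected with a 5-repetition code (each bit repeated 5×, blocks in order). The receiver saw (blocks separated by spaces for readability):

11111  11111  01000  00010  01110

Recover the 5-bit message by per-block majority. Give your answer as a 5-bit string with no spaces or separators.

Block 1 (11111): 5 ones → 1
Block 2 (11111): 5 ones → 1
Block 3 (01000): 1 one → 0
Block 4 (00010): 1 one → 0
Block 5 (01110): 3 ones → 1

11001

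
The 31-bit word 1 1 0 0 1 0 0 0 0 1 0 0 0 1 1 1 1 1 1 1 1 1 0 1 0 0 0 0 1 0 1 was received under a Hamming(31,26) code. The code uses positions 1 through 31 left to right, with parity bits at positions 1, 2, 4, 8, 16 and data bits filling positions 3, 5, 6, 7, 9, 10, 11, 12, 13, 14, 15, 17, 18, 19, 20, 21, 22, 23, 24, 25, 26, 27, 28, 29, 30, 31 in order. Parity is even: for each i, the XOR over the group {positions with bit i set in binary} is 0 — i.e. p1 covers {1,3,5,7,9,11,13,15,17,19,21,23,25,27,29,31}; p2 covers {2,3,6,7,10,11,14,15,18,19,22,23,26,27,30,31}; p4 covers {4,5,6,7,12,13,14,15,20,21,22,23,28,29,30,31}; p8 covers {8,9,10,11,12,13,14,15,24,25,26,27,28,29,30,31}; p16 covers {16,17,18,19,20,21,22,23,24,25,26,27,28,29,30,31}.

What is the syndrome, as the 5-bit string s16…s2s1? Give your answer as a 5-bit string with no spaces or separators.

s1 (pos 1,3,5,7,9,11,13,15,17,19,21,23,25,27,29,31): 1⊕0⊕1⊕0⊕0⊕0⊕0⊕1⊕1⊕1⊕1⊕0⊕0⊕0⊕1⊕1 = 0
s2 (pos 2,3,6,7,10,11,14,15,18,19,22,23,26,27,30,31): 1⊕0⊕0⊕0⊕1⊕0⊕1⊕1⊕1⊕1⊕1⊕0⊕0⊕0⊕0⊕1 = 0
s4 (pos 4,5,6,7,12,13,14,15,20,21,22,23,28,29,30,31): 0⊕1⊕0⊕0⊕0⊕0⊕1⊕1⊕1⊕1⊕1⊕0⊕0⊕1⊕0⊕1 = 0
s8 (pos 8,9,10,11,12,13,14,15,24,25,26,27,28,29,30,31): 0⊕0⊕1⊕0⊕0⊕0⊕1⊕1⊕1⊕0⊕0⊕0⊕0⊕1⊕0⊕1 = 0
s16 (pos 16,17,18,19,20,21,22,23,24,25,26,27,28,29,30,31): 1⊕1⊕1⊕1⊕1⊕1⊕1⊕0⊕1⊕0⊕0⊕0⊕0⊕1⊕0⊕1 = 0
Syndrome s16…s1 = 00000 → no error.

00000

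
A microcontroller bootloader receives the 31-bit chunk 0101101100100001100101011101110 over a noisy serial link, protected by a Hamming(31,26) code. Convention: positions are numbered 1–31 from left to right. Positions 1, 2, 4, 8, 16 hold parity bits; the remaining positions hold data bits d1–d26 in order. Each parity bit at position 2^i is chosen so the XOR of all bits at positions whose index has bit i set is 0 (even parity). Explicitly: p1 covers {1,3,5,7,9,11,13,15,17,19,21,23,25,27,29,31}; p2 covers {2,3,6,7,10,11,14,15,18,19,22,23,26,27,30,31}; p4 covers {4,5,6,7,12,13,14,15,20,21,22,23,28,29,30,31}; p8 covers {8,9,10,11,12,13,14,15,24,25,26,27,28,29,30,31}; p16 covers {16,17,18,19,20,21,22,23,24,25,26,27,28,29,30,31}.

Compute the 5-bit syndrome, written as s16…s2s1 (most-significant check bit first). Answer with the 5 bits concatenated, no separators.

00000

s1 (pos 1,3,5,7,9,11,13,15,17,19,21,23,25,27,29,31): 0⊕0⊕1⊕1⊕0⊕1⊕0⊕0⊕1⊕0⊕0⊕0⊕1⊕0⊕1⊕0 = 0
s2 (pos 2,3,6,7,10,11,14,15,18,19,22,23,26,27,30,31): 1⊕0⊕0⊕1⊕0⊕1⊕0⊕0⊕0⊕0⊕1⊕0⊕1⊕0⊕1⊕0 = 0
s4 (pos 4,5,6,7,12,13,14,15,20,21,22,23,28,29,30,31): 1⊕1⊕0⊕1⊕0⊕0⊕0⊕0⊕1⊕0⊕1⊕0⊕1⊕1⊕1⊕0 = 0
s8 (pos 8,9,10,11,12,13,14,15,24,25,26,27,28,29,30,31): 1⊕0⊕0⊕1⊕0⊕0⊕0⊕0⊕1⊕1⊕1⊕0⊕1⊕1⊕1⊕0 = 0
s16 (pos 16,17,18,19,20,21,22,23,24,25,26,27,28,29,30,31): 1⊕1⊕0⊕0⊕1⊕0⊕1⊕0⊕1⊕1⊕1⊕0⊕1⊕1⊕1⊕0 = 0
Syndrome s16…s1 = 00000 → no error.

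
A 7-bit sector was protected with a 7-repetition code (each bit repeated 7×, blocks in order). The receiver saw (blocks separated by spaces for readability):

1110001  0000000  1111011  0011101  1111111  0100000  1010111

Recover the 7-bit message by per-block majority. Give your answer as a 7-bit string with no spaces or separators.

1011101

Block 1 (1110001): 4 ones → 1
Block 2 (0000000): 0 ones → 0
Block 3 (1111011): 6 ones → 1
Block 4 (0011101): 4 ones → 1
Block 5 (1111111): 7 ones → 1
Block 6 (0100000): 1 one → 0
Block 7 (1010111): 5 ones → 1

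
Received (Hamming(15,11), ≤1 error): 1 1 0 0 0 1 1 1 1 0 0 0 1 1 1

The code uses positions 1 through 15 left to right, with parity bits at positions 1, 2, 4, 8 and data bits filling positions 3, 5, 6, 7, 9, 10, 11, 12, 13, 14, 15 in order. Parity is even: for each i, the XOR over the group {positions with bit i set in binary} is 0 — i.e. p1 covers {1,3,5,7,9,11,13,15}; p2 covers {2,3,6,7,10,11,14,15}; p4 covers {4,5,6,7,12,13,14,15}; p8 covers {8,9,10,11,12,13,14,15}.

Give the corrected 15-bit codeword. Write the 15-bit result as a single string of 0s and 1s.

110001111000110

s1 (pos 1,3,5,7,9,11,13,15): 1⊕0⊕0⊕1⊕1⊕0⊕1⊕1 = 1
s2 (pos 2,3,6,7,10,11,14,15): 1⊕0⊕1⊕1⊕0⊕0⊕1⊕1 = 1
s4 (pos 4,5,6,7,12,13,14,15): 0⊕0⊕1⊕1⊕0⊕1⊕1⊕1 = 1
s8 (pos 8,9,10,11,12,13,14,15): 1⊕1⊕0⊕0⊕0⊕1⊕1⊕1 = 1
Syndrome s8…s1 = 1111 → error at position 15.
Flip position 15: 110001111000111 → 110001111000110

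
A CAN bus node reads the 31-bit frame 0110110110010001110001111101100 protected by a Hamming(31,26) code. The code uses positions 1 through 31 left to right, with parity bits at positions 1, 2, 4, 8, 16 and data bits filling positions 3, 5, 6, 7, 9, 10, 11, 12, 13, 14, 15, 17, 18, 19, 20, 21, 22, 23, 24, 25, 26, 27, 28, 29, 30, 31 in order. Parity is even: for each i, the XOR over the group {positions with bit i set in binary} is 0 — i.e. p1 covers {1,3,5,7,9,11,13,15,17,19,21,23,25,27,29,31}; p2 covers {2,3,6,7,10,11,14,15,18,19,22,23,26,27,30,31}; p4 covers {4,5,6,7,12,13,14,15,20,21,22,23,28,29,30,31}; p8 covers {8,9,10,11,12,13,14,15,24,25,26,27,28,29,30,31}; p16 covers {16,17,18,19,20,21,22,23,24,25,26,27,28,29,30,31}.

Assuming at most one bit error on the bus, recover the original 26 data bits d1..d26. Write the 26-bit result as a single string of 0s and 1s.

s1 (pos 1,3,5,7,9,11,13,15,17,19,21,23,25,27,29,31): 0⊕1⊕1⊕0⊕1⊕0⊕0⊕0⊕1⊕0⊕0⊕1⊕1⊕0⊕1⊕0 = 1
s2 (pos 2,3,6,7,10,11,14,15,18,19,22,23,26,27,30,31): 1⊕1⊕1⊕0⊕0⊕0⊕0⊕0⊕1⊕0⊕1⊕1⊕1⊕0⊕0⊕0 = 1
s4 (pos 4,5,6,7,12,13,14,15,20,21,22,23,28,29,30,31): 0⊕1⊕1⊕0⊕1⊕0⊕0⊕0⊕0⊕0⊕1⊕1⊕1⊕1⊕0⊕0 = 1
s8 (pos 8,9,10,11,12,13,14,15,24,25,26,27,28,29,30,31): 1⊕1⊕0⊕0⊕1⊕0⊕0⊕0⊕1⊕1⊕1⊕0⊕1⊕1⊕0⊕0 = 0
s16 (pos 16,17,18,19,20,21,22,23,24,25,26,27,28,29,30,31): 1⊕1⊕1⊕0⊕0⊕0⊕1⊕1⊕1⊕1⊕1⊕0⊕1⊕1⊕0⊕0 = 0
Syndrome s16…s1 = 00111 → error at position 7.
Flip position 7: 0110110110010001110001111101100 → 0110111110010001110001111101100
Read data bits from positions 3,5,6,7,9,10,11,12,13,14,15,17,18,19,20,21,22,23,24,25,26,27,28,29,30,31: 11111001000110001111101100

11111001000110001111101100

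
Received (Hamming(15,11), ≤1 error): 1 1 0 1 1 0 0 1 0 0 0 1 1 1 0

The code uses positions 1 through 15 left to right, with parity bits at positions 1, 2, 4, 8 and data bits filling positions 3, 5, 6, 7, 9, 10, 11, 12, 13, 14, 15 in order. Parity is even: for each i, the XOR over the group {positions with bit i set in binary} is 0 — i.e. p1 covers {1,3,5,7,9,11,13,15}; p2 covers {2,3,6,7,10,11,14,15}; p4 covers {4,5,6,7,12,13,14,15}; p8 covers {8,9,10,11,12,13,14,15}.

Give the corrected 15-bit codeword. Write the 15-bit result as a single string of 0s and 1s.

s1 (pos 1,3,5,7,9,11,13,15): 1⊕0⊕1⊕0⊕0⊕0⊕1⊕0 = 1
s2 (pos 2,3,6,7,10,11,14,15): 1⊕0⊕0⊕0⊕0⊕0⊕1⊕0 = 0
s4 (pos 4,5,6,7,12,13,14,15): 1⊕1⊕0⊕0⊕1⊕1⊕1⊕0 = 1
s8 (pos 8,9,10,11,12,13,14,15): 1⊕0⊕0⊕0⊕1⊕1⊕1⊕0 = 0
Syndrome s8…s1 = 0101 → error at position 5.
Flip position 5: 110110010001110 → 110100010001110

110100010001110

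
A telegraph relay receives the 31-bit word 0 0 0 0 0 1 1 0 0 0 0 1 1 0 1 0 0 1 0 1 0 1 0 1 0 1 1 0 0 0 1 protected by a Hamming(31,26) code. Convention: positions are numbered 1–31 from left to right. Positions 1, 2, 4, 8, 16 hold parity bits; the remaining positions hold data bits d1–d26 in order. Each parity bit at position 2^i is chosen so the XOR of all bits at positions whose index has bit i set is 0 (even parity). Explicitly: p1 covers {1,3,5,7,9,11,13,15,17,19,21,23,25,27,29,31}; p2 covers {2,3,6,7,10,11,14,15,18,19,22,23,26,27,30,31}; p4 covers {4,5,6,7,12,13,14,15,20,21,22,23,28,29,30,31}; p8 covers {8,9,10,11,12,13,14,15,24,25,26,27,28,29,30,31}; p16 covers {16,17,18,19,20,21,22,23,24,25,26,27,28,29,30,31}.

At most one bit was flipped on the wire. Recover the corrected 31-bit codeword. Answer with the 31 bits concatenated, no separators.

s1 (pos 1,3,5,7,9,11,13,15,17,19,21,23,25,27,29,31): 0⊕0⊕0⊕1⊕0⊕0⊕1⊕1⊕0⊕0⊕0⊕0⊕0⊕1⊕0⊕1 = 1
s2 (pos 2,3,6,7,10,11,14,15,18,19,22,23,26,27,30,31): 0⊕0⊕1⊕1⊕0⊕0⊕0⊕1⊕1⊕0⊕1⊕0⊕1⊕1⊕0⊕1 = 0
s4 (pos 4,5,6,7,12,13,14,15,20,21,22,23,28,29,30,31): 0⊕0⊕1⊕1⊕1⊕1⊕0⊕1⊕1⊕0⊕1⊕0⊕0⊕0⊕0⊕1 = 0
s8 (pos 8,9,10,11,12,13,14,15,24,25,26,27,28,29,30,31): 0⊕0⊕0⊕0⊕1⊕1⊕0⊕1⊕1⊕0⊕1⊕1⊕0⊕0⊕0⊕1 = 1
s16 (pos 16,17,18,19,20,21,22,23,24,25,26,27,28,29,30,31): 0⊕0⊕1⊕0⊕1⊕0⊕1⊕0⊕1⊕0⊕1⊕1⊕0⊕0⊕0⊕1 = 1
Syndrome s16…s1 = 11001 → error at position 25.
Flip position 25: 0000011000011010010101010110001 → 0000011000011010010101011110001

0000011000011010010101011110001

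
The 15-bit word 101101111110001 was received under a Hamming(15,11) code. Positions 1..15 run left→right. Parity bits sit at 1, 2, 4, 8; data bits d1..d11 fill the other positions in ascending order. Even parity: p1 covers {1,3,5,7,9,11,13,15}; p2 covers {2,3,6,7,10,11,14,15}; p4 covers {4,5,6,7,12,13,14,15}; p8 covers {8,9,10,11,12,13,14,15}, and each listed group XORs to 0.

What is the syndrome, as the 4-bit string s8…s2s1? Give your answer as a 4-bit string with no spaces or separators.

1000

s1 (pos 1,3,5,7,9,11,13,15): 1⊕1⊕0⊕1⊕1⊕1⊕0⊕1 = 0
s2 (pos 2,3,6,7,10,11,14,15): 0⊕1⊕1⊕1⊕1⊕1⊕0⊕1 = 0
s4 (pos 4,5,6,7,12,13,14,15): 1⊕0⊕1⊕1⊕0⊕0⊕0⊕1 = 0
s8 (pos 8,9,10,11,12,13,14,15): 1⊕1⊕1⊕1⊕0⊕0⊕0⊕1 = 1
Syndrome s8…s1 = 1000 → error at position 8.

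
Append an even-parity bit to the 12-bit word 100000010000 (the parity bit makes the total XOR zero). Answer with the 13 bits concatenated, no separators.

1000000100000

XOR of the 12 data bits: 1⊕0⊕0⊕0⊕0⊕0⊕0⊕1⊕0⊕0⊕0⊕0 = 0
Parity bit = 0 (so all 13 bits XOR to 0).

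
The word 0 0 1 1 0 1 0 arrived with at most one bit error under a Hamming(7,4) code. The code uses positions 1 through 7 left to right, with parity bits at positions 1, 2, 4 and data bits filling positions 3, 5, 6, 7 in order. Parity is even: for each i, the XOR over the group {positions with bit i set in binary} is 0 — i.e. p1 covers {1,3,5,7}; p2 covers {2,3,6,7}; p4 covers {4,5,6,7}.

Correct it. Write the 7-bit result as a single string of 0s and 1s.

s1 (pos 1,3,5,7): 0⊕1⊕0⊕0 = 1
s2 (pos 2,3,6,7): 0⊕1⊕1⊕0 = 0
s4 (pos 4,5,6,7): 1⊕0⊕1⊕0 = 0
Syndrome s4…s1 = 001 → error at position 1.
Flip position 1: 0011010 → 1011010

1011010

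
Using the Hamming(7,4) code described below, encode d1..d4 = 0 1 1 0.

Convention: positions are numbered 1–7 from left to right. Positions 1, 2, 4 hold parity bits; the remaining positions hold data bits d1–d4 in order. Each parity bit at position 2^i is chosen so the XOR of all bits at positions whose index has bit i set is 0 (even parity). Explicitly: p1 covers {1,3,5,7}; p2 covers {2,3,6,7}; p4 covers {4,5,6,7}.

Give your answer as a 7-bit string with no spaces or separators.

Place data at non-parity positions: p1 p2 0 p4 1 1 0
p1 (pos 1,3,5,7): XOR of data positions = 0⊕1⊕0 = 1
p2 (pos 2,3,6,7): XOR of data positions = 0⊕1⊕0 = 1
p4 (pos 4,5,6,7): XOR of data positions = 1⊕1⊕0 = 0
Codeword: 1100110

1100110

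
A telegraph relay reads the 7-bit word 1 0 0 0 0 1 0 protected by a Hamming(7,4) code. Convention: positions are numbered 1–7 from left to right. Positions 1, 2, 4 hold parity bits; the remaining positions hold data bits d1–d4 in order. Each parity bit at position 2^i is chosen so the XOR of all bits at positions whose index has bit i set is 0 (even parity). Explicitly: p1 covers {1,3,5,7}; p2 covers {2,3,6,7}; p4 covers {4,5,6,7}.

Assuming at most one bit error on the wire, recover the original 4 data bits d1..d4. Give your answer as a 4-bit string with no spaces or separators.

s1 (pos 1,3,5,7): 1⊕0⊕0⊕0 = 1
s2 (pos 2,3,6,7): 0⊕0⊕1⊕0 = 1
s4 (pos 4,5,6,7): 0⊕0⊕1⊕0 = 1
Syndrome s4…s1 = 111 → error at position 7.
Flip position 7: 1000010 → 1000011
Read data bits from positions 3,5,6,7: 0011

0011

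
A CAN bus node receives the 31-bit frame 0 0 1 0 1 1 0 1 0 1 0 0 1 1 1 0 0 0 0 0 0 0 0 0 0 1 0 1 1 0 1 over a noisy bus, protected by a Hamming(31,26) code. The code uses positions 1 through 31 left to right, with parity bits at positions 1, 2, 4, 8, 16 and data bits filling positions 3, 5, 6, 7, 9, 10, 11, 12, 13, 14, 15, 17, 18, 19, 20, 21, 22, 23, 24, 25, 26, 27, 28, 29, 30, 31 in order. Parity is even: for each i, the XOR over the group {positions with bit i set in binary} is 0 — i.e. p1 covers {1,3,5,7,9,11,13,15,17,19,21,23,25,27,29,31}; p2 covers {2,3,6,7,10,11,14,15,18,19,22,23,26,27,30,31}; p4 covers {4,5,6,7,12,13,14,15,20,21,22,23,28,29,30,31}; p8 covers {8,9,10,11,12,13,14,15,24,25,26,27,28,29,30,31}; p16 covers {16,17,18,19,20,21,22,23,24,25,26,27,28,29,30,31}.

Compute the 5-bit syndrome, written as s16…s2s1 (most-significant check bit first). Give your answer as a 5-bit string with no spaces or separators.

01010

s1 (pos 1,3,5,7,9,11,13,15,17,19,21,23,25,27,29,31): 0⊕1⊕1⊕0⊕0⊕0⊕1⊕1⊕0⊕0⊕0⊕0⊕0⊕0⊕1⊕1 = 0
s2 (pos 2,3,6,7,10,11,14,15,18,19,22,23,26,27,30,31): 0⊕1⊕1⊕0⊕1⊕0⊕1⊕1⊕0⊕0⊕0⊕0⊕1⊕0⊕0⊕1 = 1
s4 (pos 4,5,6,7,12,13,14,15,20,21,22,23,28,29,30,31): 0⊕1⊕1⊕0⊕0⊕1⊕1⊕1⊕0⊕0⊕0⊕0⊕1⊕1⊕0⊕1 = 0
s8 (pos 8,9,10,11,12,13,14,15,24,25,26,27,28,29,30,31): 1⊕0⊕1⊕0⊕0⊕1⊕1⊕1⊕0⊕0⊕1⊕0⊕1⊕1⊕0⊕1 = 1
s16 (pos 16,17,18,19,20,21,22,23,24,25,26,27,28,29,30,31): 0⊕0⊕0⊕0⊕0⊕0⊕0⊕0⊕0⊕0⊕1⊕0⊕1⊕1⊕0⊕1 = 0
Syndrome s16…s1 = 01010 → error at position 10.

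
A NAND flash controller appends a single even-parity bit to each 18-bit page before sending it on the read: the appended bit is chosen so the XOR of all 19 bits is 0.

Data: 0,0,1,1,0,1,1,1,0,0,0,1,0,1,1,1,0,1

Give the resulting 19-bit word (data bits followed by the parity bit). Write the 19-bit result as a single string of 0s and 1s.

0011011100010111010

XOR of the 18 data bits: 0⊕0⊕1⊕1⊕0⊕1⊕1⊕1⊕0⊕0⊕0⊕1⊕0⊕1⊕1⊕1⊕0⊕1 = 0
Parity bit = 0 (so all 19 bits XOR to 0).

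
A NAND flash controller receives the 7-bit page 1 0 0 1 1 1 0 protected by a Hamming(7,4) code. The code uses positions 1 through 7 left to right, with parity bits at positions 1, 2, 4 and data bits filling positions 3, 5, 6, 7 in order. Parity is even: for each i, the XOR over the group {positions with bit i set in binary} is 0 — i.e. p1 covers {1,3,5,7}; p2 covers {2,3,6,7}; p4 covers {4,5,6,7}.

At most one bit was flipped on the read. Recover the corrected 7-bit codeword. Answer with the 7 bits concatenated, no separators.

s1 (pos 1,3,5,7): 1⊕0⊕1⊕0 = 0
s2 (pos 2,3,6,7): 0⊕0⊕1⊕0 = 1
s4 (pos 4,5,6,7): 1⊕1⊕1⊕0 = 1
Syndrome s4…s1 = 110 → error at position 6.
Flip position 6: 1001110 → 1001100

1001100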